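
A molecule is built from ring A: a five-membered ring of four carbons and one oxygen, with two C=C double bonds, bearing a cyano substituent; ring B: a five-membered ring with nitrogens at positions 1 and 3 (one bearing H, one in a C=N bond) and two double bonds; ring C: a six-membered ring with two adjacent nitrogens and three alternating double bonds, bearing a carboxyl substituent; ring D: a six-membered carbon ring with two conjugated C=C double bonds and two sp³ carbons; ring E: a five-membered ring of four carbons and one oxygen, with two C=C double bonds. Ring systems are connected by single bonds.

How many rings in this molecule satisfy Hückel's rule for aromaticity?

Ring A is fully conjugated (every ring atom contributes a p orbital); 2 ring double bonds (4 π electrons) plus a heteroatom lone pair (2) give 6 π electrons. 6 = 4(1)+2, so ring A is aromatic (furan).
Ring B is planar and fully conjugated; 2 ring double bonds (4 π electrons) plus a heteroatom lone pair (2) give 6 π electrons. Since 6 = 4n+2 (n=1), ring B is aromatic (imidazole).
Ring C is fully conjugated (every ring atom contributes a p orbital); 3 ring double bonds give 6 π electrons. Since 6 = 4n+2 (n=1), ring C is aromatic (pyridazine).
Ring D has two sp³ carbons, so it is not fully conjugated — not aromatic (1,3-cyclohexadiene).
Ring E is planar and fully conjugated; 2 ring double bonds (4 π electrons) plus a heteroatom lone pair (2) give 6 π electrons. 6 = 4(1)+2, so ring E is aromatic (furan).
Aromatic: A, B, C, E. Total: 4.

4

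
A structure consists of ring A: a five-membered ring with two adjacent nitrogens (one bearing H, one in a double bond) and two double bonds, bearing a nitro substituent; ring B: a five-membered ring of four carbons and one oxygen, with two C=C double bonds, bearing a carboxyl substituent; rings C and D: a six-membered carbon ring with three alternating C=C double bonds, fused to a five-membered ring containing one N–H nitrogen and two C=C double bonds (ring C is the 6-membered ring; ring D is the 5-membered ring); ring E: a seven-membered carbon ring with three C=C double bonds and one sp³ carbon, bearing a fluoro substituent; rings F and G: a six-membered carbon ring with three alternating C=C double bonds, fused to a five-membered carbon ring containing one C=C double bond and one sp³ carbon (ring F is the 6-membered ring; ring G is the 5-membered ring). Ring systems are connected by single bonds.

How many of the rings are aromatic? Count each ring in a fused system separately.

5

Ring A is planar and fully conjugated; 2 ring double bonds (4 π electrons) plus a heteroatom lone pair (2) give 6 π electrons. 6 = 4(1)+2, so ring A is aromatic (pyrazole).
Ring B has a continuous p-orbital overlap around the ring; 2 ring double bonds (4 π electrons) plus a heteroatom lone pair (2) give 6 π electrons. 6 = 4(1)+2, so ring B is aromatic (furan).
Rings C and D form a fused bicyclic system (with one N–H) with 9 sp² atoms and 10 π electrons from ring double bonds plus a heteroatom lone pair. 10 = 4(2)+2, so the system is aromatic and both rings count as aromatic (indole).
Ring E has one sp³ carbon, so it is not fully conjugated — not aromatic (cycloheptatriene).
Ring F is planar and fully conjugated; 3 ring double bonds give 6 π electrons. That satisfies 4n+2 with n=1, so ring F is aromatic (benzene ring).
Ring G has one sp³ carbon, so it is not fully conjugated — not aromatic (cyclopentene ring).
Aromatic: A, B, C, D, F. Total: 5.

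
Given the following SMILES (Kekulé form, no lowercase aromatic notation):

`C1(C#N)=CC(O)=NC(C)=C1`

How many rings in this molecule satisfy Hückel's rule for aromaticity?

The SMILES encodes a six-membered ring of five carbons and one nitrogen with three alternating double bonds.
The 6-membered ring with one nitrogen is planar and fully conjugated; 3 ring double bonds give 6 π electrons. 6 = 4(1)+2, so it is aromatic (pyridine).

1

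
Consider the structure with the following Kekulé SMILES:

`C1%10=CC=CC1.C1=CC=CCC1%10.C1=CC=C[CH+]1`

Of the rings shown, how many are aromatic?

The SMILES encodes a five-membered carbon ring with two conjugated C=C double bonds and one sp³ carbon; a six-membered carbon ring with two conjugated C=C double bonds and two sp³ carbons; a five-membered all-carbon ring bearing a positive charge on one carbon, with two C=C double bonds.
The 5-membered ring has one sp³ carbon, so it is not fully conjugated — not aromatic (cyclopentadiene).
The 6-membered ring has two sp³ carbons, so it is not fully conjugated — not aromatic (1,3-cyclohexadiene).
The second 5-membered ring has only sp² ring atoms; a planar conformation would have a fully conjugated π system of 4 electrons. But 4 = 4(1), which is 4n not 4n+2, so it is not aromatic (cyclopentadienyl cation).
None of the rings are aromatic. Total: 0.

0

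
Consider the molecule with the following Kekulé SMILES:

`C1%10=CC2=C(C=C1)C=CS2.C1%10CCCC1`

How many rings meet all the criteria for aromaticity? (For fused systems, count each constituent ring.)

2

The SMILES encodes a six-membered carbon ring with three alternating C=C double bonds, fused to a five-membered ring containing one sulfur and two C=C double bonds; a five-membered saturated carbon ring.
The fused 6/5-membered bicyclic (with one sulfur) is a single π system with 9 sp² atoms and 10 π electrons from ring double bonds plus a heteroatom lone pair. 10 = 4(2)+2, so the system is aromatic and both rings count as aromatic (benzothiophene).
The 5-membered ring has only sp³ atoms, so it is not fully conjugated — not aromatic (cyclopentane).
2 of the 3 rings are aromatic. Total: 2.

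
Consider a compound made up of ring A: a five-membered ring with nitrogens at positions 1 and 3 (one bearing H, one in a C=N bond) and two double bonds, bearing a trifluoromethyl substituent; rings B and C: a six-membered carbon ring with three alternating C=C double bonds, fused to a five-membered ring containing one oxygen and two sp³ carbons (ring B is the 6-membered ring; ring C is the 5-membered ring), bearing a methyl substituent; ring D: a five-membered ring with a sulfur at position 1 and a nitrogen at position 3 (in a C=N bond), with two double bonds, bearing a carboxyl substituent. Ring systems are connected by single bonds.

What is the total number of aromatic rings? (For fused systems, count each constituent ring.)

3

Ring A has a continuous p-orbital overlap around the ring; 2 ring double bonds (4 π electrons) plus a heteroatom lone pair (2) give 6 π electrons. That satisfies 4n+2 with n=1, so ring A is aromatic (imidazole).
Ring B has a continuous p-orbital overlap around the ring; 3 ring double bonds give 6 π electrons. That satisfies 4n+2 with n=1, so ring B is aromatic (benzene ring).
Ring C has two sp³ carbons, so it is not fully conjugated — not aromatic (oxolane ring).
Ring D is fully conjugated (every ring atom contributes a p orbital); 2 ring double bonds (4 π electrons) plus a heteroatom lone pair (2) give 6 π electrons. Since 6 = 4n+2 (n=1), ring D is aromatic (thiazole).
Aromatic: A, B, D. Total: 3.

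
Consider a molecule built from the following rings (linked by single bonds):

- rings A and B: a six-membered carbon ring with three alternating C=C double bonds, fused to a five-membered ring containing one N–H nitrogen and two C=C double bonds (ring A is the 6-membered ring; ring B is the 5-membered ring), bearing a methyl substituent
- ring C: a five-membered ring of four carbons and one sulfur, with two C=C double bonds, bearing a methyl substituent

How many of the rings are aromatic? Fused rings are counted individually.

3

Rings A and B form a fused bicyclic system (with one N–H) with 9 sp² atoms and 10 π electrons from ring double bonds plus a heteroatom lone pair. 10 = 4(2)+2, so the system is aromatic and both rings count as aromatic (indole).
Ring C is fully conjugated (every ring atom contributes a p orbital); 2 ring double bonds (4 π electrons) plus a heteroatom lone pair (2) give 6 π electrons. That satisfies 4n+2 with n=1, so ring C is aromatic (thiophene).
Aromatic: A, B, C. Total: 3.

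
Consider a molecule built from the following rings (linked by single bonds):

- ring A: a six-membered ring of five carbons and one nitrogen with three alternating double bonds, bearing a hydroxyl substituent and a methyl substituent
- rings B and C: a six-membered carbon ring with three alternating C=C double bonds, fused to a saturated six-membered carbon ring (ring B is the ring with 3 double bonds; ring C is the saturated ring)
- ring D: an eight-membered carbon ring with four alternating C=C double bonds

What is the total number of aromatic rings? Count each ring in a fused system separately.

Ring A is fully conjugated (every ring atom contributes a p orbital); 3 ring double bonds give 6 π electrons. Since 6 = 4n+2 (n=1), ring A is aromatic (pyridine).
Ring B is fully conjugated (every ring atom contributes a p orbital); 3 ring double bonds give 6 π electrons. 6 = 4(1)+2, so ring B is aromatic (benzene ring).
Ring C has four sp³ carbons, so it is not fully conjugated — not aromatic (cyclohexane ring).
Ring D has only sp² ring atoms; a planar conformation would have a fully conjugated π system of 8 electrons. But 8 = 4(2), which is 4n not 4n+2, so ring D is not aromatic (cyclooctatetraene) — cyclooctatetraene distorts into a non-planar tub to avoid antiaromaticity.
Aromatic: A, B. Total: 2.

2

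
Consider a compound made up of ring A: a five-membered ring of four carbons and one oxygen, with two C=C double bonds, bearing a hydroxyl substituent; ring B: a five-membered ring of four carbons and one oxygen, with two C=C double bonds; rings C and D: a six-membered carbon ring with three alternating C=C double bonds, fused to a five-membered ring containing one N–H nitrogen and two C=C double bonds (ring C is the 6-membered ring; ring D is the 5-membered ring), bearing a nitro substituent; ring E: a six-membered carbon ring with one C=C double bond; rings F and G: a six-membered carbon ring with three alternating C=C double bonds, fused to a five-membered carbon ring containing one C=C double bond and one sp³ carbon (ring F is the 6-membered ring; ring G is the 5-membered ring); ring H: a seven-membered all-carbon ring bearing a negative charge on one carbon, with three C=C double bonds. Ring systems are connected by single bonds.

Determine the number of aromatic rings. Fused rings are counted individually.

Ring A is fully conjugated (every ring atom contributes a p orbital); 2 ring double bonds (4 π electrons) plus a heteroatom lone pair (2) give 6 π electrons. That satisfies 4n+2 with n=1, so ring A is aromatic (furan).
Ring B is planar and fully conjugated; 2 ring double bonds (4 π electrons) plus a heteroatom lone pair (2) give 6 π electrons. Since 6 = 4n+2 (n=1), ring B is aromatic (furan).
Rings C and D form a fused bicyclic system (with one N–H) with 9 sp² atoms and 10 π electrons from ring double bonds plus a heteroatom lone pair. 10 = 4(2)+2, so the system is aromatic and both rings count as aromatic (indole).
Ring E has four sp³ carbons, so it is not fully conjugated — not aromatic (cyclohexene).
Ring F is planar and fully conjugated; 3 ring double bonds give 6 π electrons. That satisfies 4n+2 with n=1, so ring F is aromatic (benzene ring).
Ring G has one sp³ carbon, so it is not fully conjugated — not aromatic (cyclopentene ring).
Ring H has only sp² ring atoms; a planar conformation would have a fully conjugated π system of 8 electrons. But 8 = 4(2), which is 4n not 4n+2, so ring H is not aromatic (cycloheptatrienyl anion).
Aromatic: A, B, C, D, F. Total: 5.

5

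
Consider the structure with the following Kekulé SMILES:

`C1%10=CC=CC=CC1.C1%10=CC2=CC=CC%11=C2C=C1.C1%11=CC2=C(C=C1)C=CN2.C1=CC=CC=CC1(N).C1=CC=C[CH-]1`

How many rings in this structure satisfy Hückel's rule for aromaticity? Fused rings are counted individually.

5

The SMILES encodes a seven-membered carbon ring with three C=C double bonds and one sp³ carbon; two fused six-membered carbon rings, each with three alternating C=C double bonds; a six-membered carbon ring with three alternating C=C double bonds, fused to a five-membered ring containing one N–H nitrogen and two C=C double bonds; a seven-membered carbon ring with three C=C double bonds and one sp³ carbon; a five-membered all-carbon ring bearing a negative charge on one carbon, with two C=C double bonds.
The 7-membered ring has one sp³ carbon, so it is not fully conjugated — not aromatic (cycloheptatriene).
The fused 6/6-membered bicyclic is a single π system with 10 sp² atoms and 10 π electrons from ring double bonds. 10 = 4(2)+2, so the system is aromatic and both rings count as aromatic (naphthalene).
The fused 6/5-membered bicyclic (with one N–H) is a single π system with 9 sp² atoms and 10 π electrons from ring double bonds plus a heteroatom lone pair. 10 = 4(2)+2, so the system is aromatic and both rings count as aromatic (indole).
The second 7-membered ring has one sp³ carbon, so it is not fully conjugated — not aromatic (cycloheptatriene).
The 5-membered ring is planar and fully conjugated; 2 ring double bonds (4 π electrons) plus the carbanion lone pair (2) give 6 π electrons. 6 = 4(1)+2, so it is aromatic (cyclopentadienyl anion).
5 of the 7 rings are aromatic. Total: 5.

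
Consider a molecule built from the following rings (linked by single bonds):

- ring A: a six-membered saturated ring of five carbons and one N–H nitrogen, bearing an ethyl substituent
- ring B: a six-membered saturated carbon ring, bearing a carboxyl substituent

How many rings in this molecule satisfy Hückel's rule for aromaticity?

0

Ring A has only sp³ atoms, so it is not fully conjugated — not aromatic (piperidine).
Ring B has only sp³ atoms, so it is not fully conjugated — not aromatic (cyclohexane).
No ring is aromatic. Total: 0.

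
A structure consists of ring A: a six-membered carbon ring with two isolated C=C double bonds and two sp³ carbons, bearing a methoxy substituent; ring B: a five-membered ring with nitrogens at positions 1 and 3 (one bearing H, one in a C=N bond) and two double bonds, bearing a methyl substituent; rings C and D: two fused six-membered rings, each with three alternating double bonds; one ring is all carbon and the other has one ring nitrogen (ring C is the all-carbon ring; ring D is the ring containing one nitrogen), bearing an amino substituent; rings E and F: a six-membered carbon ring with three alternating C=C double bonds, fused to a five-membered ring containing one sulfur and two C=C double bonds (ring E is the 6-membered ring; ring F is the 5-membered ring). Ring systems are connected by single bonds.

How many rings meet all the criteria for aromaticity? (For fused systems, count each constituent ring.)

Ring A has two sp³ carbons, so it is not fully conjugated — not aromatic (1,4-cyclohexadiene).
Ring B has a continuous p-orbital overlap around the ring; 2 ring double bonds (4 π electrons) plus a heteroatom lone pair (2) give 6 π electrons. 6 = 4(1)+2, so ring B is aromatic (imidazole).
Rings C and D form a fused bicyclic system (with one nitrogen) with 10 sp² atoms and 10 π electrons from ring double bonds. 10 = 4(2)+2, so the system is aromatic and both rings count as aromatic (quinoline).
Rings E and F form a fused bicyclic system (with one sulfur) with 9 sp² atoms and 10 π electrons from ring double bonds plus a heteroatom lone pair. 10 = 4(2)+2, so the system is aromatic and both rings count as aromatic (benzothiophene).
Aromatic: B, C, D, E, F. Total: 5.

5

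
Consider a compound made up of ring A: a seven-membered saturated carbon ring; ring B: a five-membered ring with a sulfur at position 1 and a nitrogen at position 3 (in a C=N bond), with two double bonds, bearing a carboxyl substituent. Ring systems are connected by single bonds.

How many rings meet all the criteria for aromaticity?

Ring A has only sp³ atoms, so it is not fully conjugated — not aromatic (cycloheptane).
Ring B is fully conjugated (every ring atom contributes a p orbital); 2 ring double bonds (4 π electrons) plus a heteroatom lone pair (2) give 6 π electrons. Since 6 = 4n+2 (n=1), ring B is aromatic (thiazole).
Aromatic: B. Total: 1.

1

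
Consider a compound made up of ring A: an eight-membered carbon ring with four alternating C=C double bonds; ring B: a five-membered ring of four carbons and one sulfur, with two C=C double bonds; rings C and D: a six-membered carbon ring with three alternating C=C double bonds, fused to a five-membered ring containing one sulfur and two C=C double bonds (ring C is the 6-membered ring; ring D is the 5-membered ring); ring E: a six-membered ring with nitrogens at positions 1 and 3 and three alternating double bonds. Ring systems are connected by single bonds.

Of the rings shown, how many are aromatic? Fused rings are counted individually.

4

Ring A has only sp² ring atoms; a planar conformation would have a fully conjugated π system of 8 electrons. But 8 = 4(2), which is 4n not 4n+2, so ring A is not aromatic (cyclooctatetraene) — cyclooctatetraene distorts into a non-planar tub to avoid antiaromaticity.
Ring B has a continuous p-orbital overlap around the ring; 2 ring double bonds (4 π electrons) plus a heteroatom lone pair (2) give 6 π electrons. 6 = 4(1)+2, so ring B is aromatic (thiophene).
Rings C and D form a fused bicyclic system (with one sulfur) with 9 sp² atoms and 10 π electrons from ring double bonds plus a heteroatom lone pair. 10 = 4(2)+2, so the system is aromatic and both rings count as aromatic (benzothiophene).
Ring E is fully conjugated (every ring atom contributes a p orbital); 3 ring double bonds give 6 π electrons. 6 = 4(1)+2, so ring E is aromatic (pyrimidine).
Aromatic: B, C, D, E. Total: 4.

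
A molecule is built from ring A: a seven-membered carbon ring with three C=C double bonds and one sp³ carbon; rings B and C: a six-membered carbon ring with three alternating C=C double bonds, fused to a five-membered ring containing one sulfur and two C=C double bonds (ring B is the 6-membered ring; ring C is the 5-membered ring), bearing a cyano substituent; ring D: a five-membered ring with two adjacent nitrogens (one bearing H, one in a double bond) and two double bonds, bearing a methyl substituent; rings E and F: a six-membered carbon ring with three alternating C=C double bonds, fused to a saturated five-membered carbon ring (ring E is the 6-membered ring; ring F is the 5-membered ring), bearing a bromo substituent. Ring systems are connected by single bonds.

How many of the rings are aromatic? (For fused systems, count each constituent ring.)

Ring A has one sp³ carbon, so it is not fully conjugated — not aromatic (cycloheptatriene).
Rings B and C form a fused bicyclic system (with one sulfur) with 9 sp² atoms and 10 π electrons from ring double bonds plus a heteroatom lone pair. 10 = 4(2)+2, so the system is aromatic and both rings count as aromatic (benzothiophene).
Ring D is planar and fully conjugated; 2 ring double bonds (4 π electrons) plus a heteroatom lone pair (2) give 6 π electrons. That satisfies 4n+2 with n=1, so ring D is aromatic (pyrazole).
Ring E is planar and fully conjugated; 3 ring double bonds give 6 π electrons. Since 6 = 4n+2 (n=1), ring E is aromatic (benzene ring).
Ring F has three sp³ carbons, so it is not fully conjugated — not aromatic (cyclopentane ring).
Aromatic: B, C, D, E. Total: 4.

4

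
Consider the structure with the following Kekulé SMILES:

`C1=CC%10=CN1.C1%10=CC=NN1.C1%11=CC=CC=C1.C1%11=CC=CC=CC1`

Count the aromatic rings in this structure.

3

The SMILES encodes a five-membered ring of four carbons and one nitrogen bearing a hydrogen, with two C=C double bonds; a five-membered ring with two adjacent nitrogens (one bearing H, one in a double bond) and two double bonds; a six-membered carbon ring with three alternating C=C double bonds; a seven-membered carbon ring with three C=C double bonds and one sp³ carbon.
The 5-membered ring with one N–H has a continuous p-orbital overlap around the ring; 2 ring double bonds (4 π electrons) plus a heteroatom lone pair (2) give 6 π electrons. That satisfies 4n+2 with n=1, so it is aromatic (pyrrole).
The 5-membered ring with two adjacent nitrogens (one N–H, one =N–) is fully conjugated (every ring atom contributes a p orbital); 2 ring double bonds (4 π electrons) plus a heteroatom lone pair (2) give 6 π electrons. 6 = 4(1)+2, so it is aromatic (pyrazole).
The 6-membered ring is fully conjugated (every ring atom contributes a p orbital); 3 ring double bonds give 6 π electrons. 6 = 4(1)+2, so it is aromatic (benzene).
The 7-membered ring has one sp³ carbon, so it is not fully conjugated — not aromatic (cycloheptatriene).
3 of the 4 rings are aromatic. Total: 3.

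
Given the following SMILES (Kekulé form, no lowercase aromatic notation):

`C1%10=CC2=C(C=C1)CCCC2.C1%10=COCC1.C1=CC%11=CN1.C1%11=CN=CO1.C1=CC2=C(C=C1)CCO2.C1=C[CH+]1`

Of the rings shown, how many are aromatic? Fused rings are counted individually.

5

The SMILES encodes a six-membered carbon ring with three alternating C=C double bonds, fused to a saturated six-membered carbon ring; a five-membered ring of four carbons and one oxygen, with one C=C double bond and two sp³ carbons; a five-membered ring of four carbons and one nitrogen bearing a hydrogen, with two C=C double bonds; a five-membered ring with an oxygen at position 1 and a nitrogen at position 3 (in a C=N bond), with two double bonds; a six-membered carbon ring with three alternating C=C double bonds, fused to a five-membered ring containing one oxygen and two sp³ carbons; a three-membered all-carbon ring bearing a positive charge on one carbon, with one C=C double bond.
The 6-membered ring has a continuous p-orbital overlap around the ring; 3 ring double bonds give 6 π electrons. Since 6 = 4n+2 (n=1), it is aromatic (benzene ring).
The second 6-membered ring has four sp³ carbons, so it is not fully conjugated — not aromatic (cyclohexane ring).
The 5-membered ring with one oxygen has two sp³ carbons, so it is not fully conjugated — not aromatic (2,3-dihydrofuran).
The 5-membered ring with one N–H is fully conjugated (every ring atom contributes a p orbital); 2 ring double bonds (4 π electrons) plus a heteroatom lone pair (2) give 6 π electrons. Since 6 = 4n+2 (n=1), it is aromatic (pyrrole).
The 5-membered ring with one oxygen and one =N– is fully conjugated (every ring atom contributes a p orbital); 2 ring double bonds (4 π electrons) plus a heteroatom lone pair (2) give 6 π electrons. 6 = 4(1)+2, so it is aromatic (oxazole).
The third 6-membered ring is planar and fully conjugated; 3 ring double bonds give 6 π electrons. Since 6 = 4n+2 (n=1), it is aromatic (benzene ring).
The second 5-membered ring with one oxygen has two sp³ carbons, so it is not fully conjugated — not aromatic (oxolane ring).
The 3-membered ring is planar and fully conjugated; 1 ring double bond (2 π electrons) plus the carbocation's empty p orbital (0, but keeps the ring conjugated) give 2 π electrons. 2 = 4(0)+2, so it is aromatic (cyclopropenyl cation).
5 of the 8 rings are aromatic. Total: 5.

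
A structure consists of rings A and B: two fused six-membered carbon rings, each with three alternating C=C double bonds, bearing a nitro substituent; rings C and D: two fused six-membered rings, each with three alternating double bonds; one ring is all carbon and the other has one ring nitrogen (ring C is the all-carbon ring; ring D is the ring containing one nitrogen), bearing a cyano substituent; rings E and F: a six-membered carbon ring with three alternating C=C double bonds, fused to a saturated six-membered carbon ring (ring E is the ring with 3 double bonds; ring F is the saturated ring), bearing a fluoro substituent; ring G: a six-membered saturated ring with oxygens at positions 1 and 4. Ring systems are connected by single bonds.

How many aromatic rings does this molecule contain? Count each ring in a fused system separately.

Rings A and B form a fused bicyclic system with 10 sp² atoms and 10 π electrons from ring double bonds. 10 = 4(2)+2, so the system is aromatic and both rings count as aromatic (naphthalene).
Rings C and D form a fused bicyclic system (with one nitrogen) with 10 sp² atoms and 10 π electrons from ring double bonds. 10 = 4(2)+2, so the system is aromatic and both rings count as aromatic (quinoline).
Ring E is fully conjugated (every ring atom contributes a p orbital); 3 ring double bonds give 6 π electrons. That satisfies 4n+2 with n=1, so ring E is aromatic (benzene ring).
Ring F has four sp³ carbons, so it is not fully conjugated — not aromatic (cyclohexane ring).
Ring G has only sp³ atoms, so it is not fully conjugated — not aromatic (1,4-dioxane).
Aromatic: A, B, C, D, E. Total: 5.

5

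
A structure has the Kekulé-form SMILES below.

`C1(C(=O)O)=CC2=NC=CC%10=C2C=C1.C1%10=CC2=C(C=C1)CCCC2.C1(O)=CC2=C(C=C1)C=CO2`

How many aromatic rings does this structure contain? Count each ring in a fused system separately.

The SMILES encodes two fused six-membered rings, each with three alternating double bonds; one ring is all carbon and the other has one ring nitrogen; a six-membered carbon ring with three alternating C=C double bonds, fused to a saturated six-membered carbon ring; a six-membered carbon ring with three alternating C=C double bonds, fused to a five-membered ring containing one oxygen and two C=C double bonds.
The fused 6/6-membered bicyclic (with one nitrogen) is a single π system with 10 sp² atoms and 10 π electrons from ring double bonds. 10 = 4(2)+2, so the system is aromatic and both rings count as aromatic (quinoline).
The 6-membered ring is planar and fully conjugated; 3 ring double bonds give 6 π electrons. Since 6 = 4n+2 (n=1), it is aromatic (benzene ring).
The second 6-membered ring has four sp³ carbons, so it is not fully conjugated — not aromatic (cyclohexane ring).
The fused 6/5-membered bicyclic (with one oxygen) is a single π system with 9 sp² atoms and 10 π electrons from ring double bonds plus a heteroatom lone pair. 10 = 4(2)+2, so the system is aromatic and both rings count as aromatic (benzofuran).
5 of the 6 rings are aromatic. Total: 5.

5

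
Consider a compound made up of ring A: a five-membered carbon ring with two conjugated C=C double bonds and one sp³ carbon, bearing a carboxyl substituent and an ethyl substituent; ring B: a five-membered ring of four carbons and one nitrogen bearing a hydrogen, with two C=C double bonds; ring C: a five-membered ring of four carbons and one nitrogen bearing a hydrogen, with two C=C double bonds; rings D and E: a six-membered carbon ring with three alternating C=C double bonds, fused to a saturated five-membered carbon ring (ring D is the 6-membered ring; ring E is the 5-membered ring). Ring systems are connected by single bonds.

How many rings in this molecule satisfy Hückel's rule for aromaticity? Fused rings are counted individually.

Ring A has one sp³ carbon, so it is not fully conjugated — not aromatic (cyclopentadiene).
Ring B has a continuous p-orbital overlap around the ring; 2 ring double bonds (4 π electrons) plus a heteroatom lone pair (2) give 6 π electrons. That satisfies 4n+2 with n=1, so ring B is aromatic (pyrrole).
Ring C is planar and fully conjugated; 2 ring double bonds (4 π electrons) plus a heteroatom lone pair (2) give 6 π electrons. 6 = 4(1)+2, so ring C is aromatic (pyrrole).
Ring D is fully conjugated (every ring atom contributes a p orbital); 3 ring double bonds give 6 π electrons. Since 6 = 4n+2 (n=1), ring D is aromatic (benzene ring).
Ring E has three sp³ carbons, so it is not fully conjugated — not aromatic (cyclopentane ring).
Aromatic: B, C, D. Total: 3.

3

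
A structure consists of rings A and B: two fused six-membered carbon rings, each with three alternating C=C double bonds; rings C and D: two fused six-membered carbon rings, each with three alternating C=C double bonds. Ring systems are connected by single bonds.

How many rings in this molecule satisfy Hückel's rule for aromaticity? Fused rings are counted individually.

Rings A and B form a fused bicyclic system with 10 sp² atoms and 10 π electrons from ring double bonds. 10 = 4(2)+2, so the system is aromatic and both rings count as aromatic (naphthalene).
Rings C and D form a fused bicyclic system with 10 sp² atoms and 10 π electrons from ring double bonds. 10 = 4(2)+2, so the system is aromatic and both rings count as aromatic (naphthalene).
Aromatic: A, B, C, D. Total: 4.

4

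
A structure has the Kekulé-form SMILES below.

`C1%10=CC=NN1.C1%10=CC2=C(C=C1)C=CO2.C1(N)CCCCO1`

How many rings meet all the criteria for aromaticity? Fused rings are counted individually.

The SMILES encodes a five-membered ring with two adjacent nitrogens (one bearing H, one in a double bond) and two double bonds; a six-membered carbon ring with three alternating C=C double bonds, fused to a five-membered ring containing one oxygen and two C=C double bonds; a six-membered saturated ring of five carbons and one oxygen.
The 5-membered ring with two adjacent nitrogens (one N–H, one =N–) is planar and fully conjugated; 2 ring double bonds (4 π electrons) plus a heteroatom lone pair (2) give 6 π electrons. 6 = 4(1)+2, so it is aromatic (pyrazole).
The fused 6/5-membered bicyclic (with one oxygen) is a single π system with 9 sp² atoms and 10 π electrons from ring double bonds plus a heteroatom lone pair. 10 = 4(2)+2, so the system is aromatic and both rings count as aromatic (benzofuran).
The 6-membered ring with one oxygen has only sp³ atoms, so it is not fully conjugated — not aromatic (tetrahydropyran).
3 of the 4 rings are aromatic. Total: 3.

3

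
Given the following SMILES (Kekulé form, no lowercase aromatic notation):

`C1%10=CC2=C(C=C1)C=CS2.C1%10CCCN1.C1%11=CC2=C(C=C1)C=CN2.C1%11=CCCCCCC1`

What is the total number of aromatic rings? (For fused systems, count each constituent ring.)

The SMILES encodes a six-membered carbon ring with three alternating C=C double bonds, fused to a five-membered ring containing one sulfur and two C=C double bonds; a five-membered saturated ring of four carbons and one N–H nitrogen; a six-membered carbon ring with three alternating C=C double bonds, fused to a five-membered ring containing one N–H nitrogen and two C=C double bonds; an eight-membered carbon ring with one C=C double bond.
The fused 6/5-membered bicyclic (with one sulfur) is a single π system with 9 sp² atoms and 10 π electrons from ring double bonds plus a heteroatom lone pair. 10 = 4(2)+2, so the system is aromatic and both rings count as aromatic (benzothiophene).
The 5-membered ring with one N–H has only sp³ atoms, so it is not fully conjugated — not aromatic (pyrrolidine).
The fused 6/5-membered bicyclic (with one N–H) is a single π system with 9 sp² atoms and 10 π electrons from ring double bonds plus a heteroatom lone pair. 10 = 4(2)+2, so the system is aromatic and both rings count as aromatic (indole).
The 8-membered ring has six sp³ carbons, so it is not fully conjugated — not aromatic (cyclooctene).
4 of the 6 rings are aromatic. Total: 4.

4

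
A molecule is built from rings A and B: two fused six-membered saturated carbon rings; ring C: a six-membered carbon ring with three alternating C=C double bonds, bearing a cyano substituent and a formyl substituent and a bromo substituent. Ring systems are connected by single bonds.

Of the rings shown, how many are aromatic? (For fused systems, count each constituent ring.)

Ring A has only sp³ atoms, so it is not fully conjugated — not aromatic (cyclohexane ring).
Ring B has only sp³ atoms, so it is not fully conjugated — not aromatic (cyclohexane ring).
Ring C has a continuous p-orbital overlap around the ring; 3 ring double bonds give 6 π electrons. 6 = 4(1)+2, so ring C is aromatic (benzene).
Aromatic: C. Total: 1.

1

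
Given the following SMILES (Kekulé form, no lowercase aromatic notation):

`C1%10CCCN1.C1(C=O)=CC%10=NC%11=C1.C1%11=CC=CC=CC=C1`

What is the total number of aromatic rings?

The SMILES encodes a five-membered saturated ring of four carbons and one N–H nitrogen; a six-membered ring of five carbons and one nitrogen with three alternating double bonds; an eight-membered carbon ring with four alternating C=C double bonds.
The 5-membered ring with one N–H has only sp³ atoms, so it is not fully conjugated — not aromatic (pyrrolidine).
The 6-membered ring with one nitrogen is planar and fully conjugated; 3 ring double bonds give 6 π electrons. Since 6 = 4n+2 (n=1), it is aromatic (pyridine).
The 8-membered ring has only sp² ring atoms; a planar conformation would have a fully conjugated π system of 8 electrons. But 8 = 4(2), which is 4n not 4n+2, so it is not aromatic (cyclooctatetraene) — cyclooctatetraene distorts into a non-planar tub to avoid antiaromaticity.
1 of the 3 rings is aromatic. Total: 1.

1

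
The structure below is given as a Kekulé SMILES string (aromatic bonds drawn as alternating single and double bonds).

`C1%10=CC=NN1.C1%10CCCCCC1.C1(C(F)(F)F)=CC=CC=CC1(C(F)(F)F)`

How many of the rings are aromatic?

1

The SMILES encodes a five-membered ring with two adjacent nitrogens (one bearing H, one in a double bond) and two double bonds; a seven-membered saturated carbon ring; a seven-membered carbon ring with three C=C double bonds and one sp³ carbon.
The 5-membered ring with two adjacent nitrogens (one N–H, one =N–) is planar and fully conjugated; 2 ring double bonds (4 π electrons) plus a heteroatom lone pair (2) give 6 π electrons. 6 = 4(1)+2, so it is aromatic (pyrazole).
The 7-membered ring has only sp³ atoms, so it is not fully conjugated — not aromatic (cycloheptane).
The second 7-membered ring has one sp³ carbon, so it is not fully conjugated — not aromatic (cycloheptatriene).
1 of the 3 rings is aromatic. Total: 1.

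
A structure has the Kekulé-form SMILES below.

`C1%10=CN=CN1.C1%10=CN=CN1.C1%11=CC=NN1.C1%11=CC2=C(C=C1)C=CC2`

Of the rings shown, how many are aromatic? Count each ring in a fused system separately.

4

The SMILES encodes a five-membered ring with nitrogens at positions 1 and 3 (one bearing H, one in a C=N bond) and two double bonds; a five-membered ring with nitrogens at positions 1 and 3 (one bearing H, one in a C=N bond) and two double bonds; a five-membered ring with two adjacent nitrogens (one bearing H, one in a double bond) and two double bonds; a six-membered carbon ring with three alternating C=C double bonds, fused to a five-membered carbon ring containing one C=C double bond and one sp³ carbon.
The 5-membered ring with two nitrogens (one N–H, one =N–) is planar and fully conjugated; 2 ring double bonds (4 π electrons) plus a heteroatom lone pair (2) give 6 π electrons. That satisfies 4n+2 with n=1, so it is aromatic (imidazole).
The second 5-membered ring with two nitrogens (one N–H, one =N–) is fully conjugated (every ring atom contributes a p orbital); 2 ring double bonds (4 π electrons) plus a heteroatom lone pair (2) give 6 π electrons. 6 = 4(1)+2, so it is aromatic (imidazole).
The 5-membered ring with two adjacent nitrogens (one N–H, one =N–) has a continuous p-orbital overlap around the ring; 2 ring double bonds (4 π electrons) plus a heteroatom lone pair (2) give 6 π electrons. Since 6 = 4n+2 (n=1), it is aromatic (pyrazole).
The 6-membered ring has a continuous p-orbital overlap around the ring; 3 ring double bonds give 6 π electrons. 6 = 4(1)+2, so it is aromatic (benzene ring).
The 5-membered ring has one sp³ carbon, so it is not fully conjugated — not aromatic (cyclopentene ring).
4 of the 5 rings are aromatic. Total: 4.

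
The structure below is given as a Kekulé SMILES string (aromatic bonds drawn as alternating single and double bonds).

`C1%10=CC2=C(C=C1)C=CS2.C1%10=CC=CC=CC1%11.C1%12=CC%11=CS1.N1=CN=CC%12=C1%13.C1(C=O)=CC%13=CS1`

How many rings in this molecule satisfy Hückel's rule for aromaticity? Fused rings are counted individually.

5

The SMILES encodes a six-membered carbon ring with three alternating C=C double bonds, fused to a five-membered ring containing one sulfur and two C=C double bonds; a seven-membered carbon ring with three C=C double bonds and one sp³ carbon; a five-membered ring of four carbons and one sulfur, with two C=C double bonds; a six-membered ring with nitrogens at positions 1 and 3 and three alternating double bonds; a five-membered ring of four carbons and one sulfur, with two C=C double bonds.
The fused 6/5-membered bicyclic (with one sulfur) is a single π system with 9 sp² atoms and 10 π electrons from ring double bonds plus a heteroatom lone pair. 10 = 4(2)+2, so the system is aromatic and both rings count as aromatic (benzothiophene).
The 7-membered ring has one sp³ carbon, so it is not fully conjugated — not aromatic (cycloheptatriene).
The 5-membered ring with one sulfur has a continuous p-orbital overlap around the ring; 2 ring double bonds (4 π electrons) plus a heteroatom lone pair (2) give 6 π electrons. Since 6 = 4n+2 (n=1), it is aromatic (thiophene).
The 6-membered ring with two nitrogens (1,3) is fully conjugated (every ring atom contributes a p orbital); 3 ring double bonds give 6 π electrons. 6 = 4(1)+2, so it is aromatic (pyrimidine).
The second 5-membered ring with one sulfur is fully conjugated (every ring atom contributes a p orbital); 2 ring double bonds (4 π electrons) plus a heteroatom lone pair (2) give 6 π electrons. Since 6 = 4n+2 (n=1), it is aromatic (thiophene).
5 of the 6 rings are aromatic. Total: 5.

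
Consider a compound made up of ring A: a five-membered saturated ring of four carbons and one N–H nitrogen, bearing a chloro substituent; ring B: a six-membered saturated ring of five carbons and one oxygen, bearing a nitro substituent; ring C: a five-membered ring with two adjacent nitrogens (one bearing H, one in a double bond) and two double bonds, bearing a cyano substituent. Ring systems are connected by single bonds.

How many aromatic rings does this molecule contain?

Ring A has only sp³ atoms, so it is not fully conjugated — not aromatic (pyrrolidine).
Ring B has only sp³ atoms, so it is not fully conjugated — not aromatic (tetrahydropyran).
Ring C is fully conjugated (every ring atom contributes a p orbital); 2 ring double bonds (4 π electrons) plus a heteroatom lone pair (2) give 6 π electrons. That satisfies 4n+2 with n=1, so ring C is aromatic (pyrazole).
Aromatic: C. Total: 1.

1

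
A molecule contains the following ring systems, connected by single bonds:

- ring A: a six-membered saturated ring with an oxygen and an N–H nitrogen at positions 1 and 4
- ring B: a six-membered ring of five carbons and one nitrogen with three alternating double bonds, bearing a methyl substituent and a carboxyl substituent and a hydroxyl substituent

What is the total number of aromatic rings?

Ring A has only sp³ atoms, so it is not fully conjugated — not aromatic (morpholine).
Ring B has a continuous p-orbital overlap around the ring; 3 ring double bonds give 6 π electrons. Since 6 = 4n+2 (n=1), ring B is aromatic (pyridine).
Aromatic: B. Total: 1.

1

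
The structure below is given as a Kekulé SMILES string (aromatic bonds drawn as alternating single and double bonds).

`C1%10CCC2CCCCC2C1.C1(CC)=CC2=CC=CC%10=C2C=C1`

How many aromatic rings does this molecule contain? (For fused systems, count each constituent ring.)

2

The SMILES encodes two fused six-membered saturated carbon rings; two fused six-membered carbon rings, each with three alternating C=C double bonds.
The 6-membered ring has only sp³ atoms, so it is not fully conjugated — not aromatic (cyclohexane ring).
The second 6-membered ring has only sp³ atoms, so it is not fully conjugated — not aromatic (cyclohexane ring).
The fused 6/6-membered bicyclic is a single π system with 10 sp² atoms and 10 π electrons from ring double bonds. 10 = 4(2)+2, so the system is aromatic and both rings count as aromatic (naphthalene).
2 of the 4 rings are aromatic. Total: 2.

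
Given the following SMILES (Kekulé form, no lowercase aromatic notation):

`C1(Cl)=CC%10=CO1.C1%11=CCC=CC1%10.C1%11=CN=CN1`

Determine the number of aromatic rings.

2

The SMILES encodes a five-membered ring of four carbons and one oxygen, with two C=C double bonds; a six-membered carbon ring with two isolated C=C double bonds and two sp³ carbons; a five-membered ring with nitrogens at positions 1 and 3 (one bearing H, one in a C=N bond) and two double bonds.
The 5-membered ring with one oxygen is planar and fully conjugated; 2 ring double bonds (4 π electrons) plus a heteroatom lone pair (2) give 6 π electrons. 6 = 4(1)+2, so it is aromatic (furan).
The 6-membered ring has two sp³ carbons, so it is not fully conjugated — not aromatic (1,4-cyclohexadiene).
The 5-membered ring with two nitrogens (one N–H, one =N–) is fully conjugated (every ring atom contributes a p orbital); 2 ring double bonds (4 π electrons) plus a heteroatom lone pair (2) give 6 π electrons. That satisfies 4n+2 with n=1, so it is aromatic (imidazole).
2 of the 3 rings are aromatic. Total: 2.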